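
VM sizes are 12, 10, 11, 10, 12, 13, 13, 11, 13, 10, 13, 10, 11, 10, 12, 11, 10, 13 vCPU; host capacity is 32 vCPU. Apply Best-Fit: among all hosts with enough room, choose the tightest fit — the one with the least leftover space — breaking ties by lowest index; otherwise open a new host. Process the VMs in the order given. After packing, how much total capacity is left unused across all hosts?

51

12 vCPU → host 1 (remaining 20 vCPU)
10 vCPU → host 1 (remaining 10 vCPU)
11 vCPU → host 2 (remaining 21 vCPU)
10 vCPU → host 1 (remaining 0 vCPU)
12 vCPU → host 2 (remaining 9 vCPU)
13 vCPU → host 3 (remaining 19 vCPU)
13 vCPU → host 3 (remaining 6 vCPU)
11 vCPU → host 4 (remaining 21 vCPU)
13 vCPU → host 4 (remaining 8 vCPU)
10 vCPU → host 5 (remaining 22 vCPU)
13 vCPU → host 5 (remaining 9 vCPU)
10 vCPU → host 6 (remaining 22 vCPU)
11 vCPU → host 6 (remaining 11 vCPU)
10 vCPU → host 6 (remaining 1 vCPU)
12 vCPU → host 7 (remaining 20 vCPU)
11 vCPU → host 7 (remaining 9 vCPU)
10 vCPU → host 8 (remaining 22 vCPU)
13 vCPU → host 8 (remaining 9 vCPU)
8 hosts × 32 vCPU = 256 vCPU; used 205 vCPU; unused 51 vCPU.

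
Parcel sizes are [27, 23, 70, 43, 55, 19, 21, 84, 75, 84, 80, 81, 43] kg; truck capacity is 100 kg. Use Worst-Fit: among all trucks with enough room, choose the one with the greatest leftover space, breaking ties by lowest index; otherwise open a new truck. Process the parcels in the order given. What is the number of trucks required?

truck 1: place 27 kg, 73 kg left
truck 1: place 23 kg, 50 kg left
truck 2: place 70 kg, 30 kg left
truck 1: place 43 kg, 7 kg left
truck 3: place 55 kg, 45 kg left
truck 3: place 19 kg, 26 kg left
truck 2: place 21 kg, 9 kg left
truck 4: place 84 kg, 16 kg left
truck 5: place 75 kg, 25 kg left
truck 6: place 84 kg, 16 kg left
truck 7: place 80 kg, 20 kg left
truck 8: place 81 kg, 19 kg left
truck 9: place 43 kg, 57 kg left

9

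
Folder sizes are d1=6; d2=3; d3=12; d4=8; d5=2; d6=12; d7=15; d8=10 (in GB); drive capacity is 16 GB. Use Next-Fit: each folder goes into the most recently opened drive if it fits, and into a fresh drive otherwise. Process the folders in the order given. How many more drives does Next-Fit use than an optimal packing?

1

Next-Fit: [6,3] [12] [8,2] [12] [15] [10] → 6 drives.
Total size 68 GB; any packing needs at least ⌈68/16⌉ = 5 drives.
An optimal packing achieves that bound: [15] [12,3] [12,2] [10,6] [8] → 5 drives.
Excess: 6 − 5 = 1.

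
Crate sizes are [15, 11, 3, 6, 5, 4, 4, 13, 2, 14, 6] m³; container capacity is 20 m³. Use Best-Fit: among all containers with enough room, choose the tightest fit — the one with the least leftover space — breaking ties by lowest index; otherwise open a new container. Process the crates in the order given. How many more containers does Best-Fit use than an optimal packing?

Best-Fit: [15,3,2] [11,6] [5,4,4] [13] [14,6] → 5 containers.
Total size 83 m³; any packing needs at least ⌈83/20⌉ = 5 containers.
So 5 is already optimal.

0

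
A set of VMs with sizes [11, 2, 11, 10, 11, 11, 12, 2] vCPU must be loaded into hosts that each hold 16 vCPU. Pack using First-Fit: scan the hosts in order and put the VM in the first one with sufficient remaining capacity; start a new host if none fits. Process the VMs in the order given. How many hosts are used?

11 vCPU → host 1 (remaining 5 vCPU)
2 vCPU → host 1 (remaining 3 vCPU)
11 vCPU → host 2 (remaining 5 vCPU)
10 vCPU → host 3 (remaining 6 vCPU)
11 vCPU → host 4 (remaining 5 vCPU)
11 vCPU → host 5 (remaining 5 vCPU)
12 vCPU → host 6 (remaining 4 vCPU)
2 vCPU → host 1 (remaining 1 vCPU)

6 hosts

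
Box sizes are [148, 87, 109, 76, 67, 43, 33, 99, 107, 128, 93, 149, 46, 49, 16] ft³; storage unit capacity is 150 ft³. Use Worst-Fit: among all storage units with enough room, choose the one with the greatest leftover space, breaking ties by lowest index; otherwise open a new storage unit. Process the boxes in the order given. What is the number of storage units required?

9

148 ft³ → storage unit 1 (remaining 2 ft³)
87 ft³ → storage unit 2 (remaining 63 ft³)
109 ft³ → storage unit 3 (remaining 41 ft³)
76 ft³ → storage unit 4 (remaining 74 ft³)
67 ft³ → storage unit 4 (remaining 7 ft³)
43 ft³ → storage unit 2 (remaining 20 ft³)
33 ft³ → storage unit 3 (remaining 8 ft³)
99 ft³ → storage unit 5 (remaining 51 ft³)
107 ft³ → storage unit 6 (remaining 43 ft³)
128 ft³ → storage unit 7 (remaining 22 ft³)
93 ft³ → storage unit 8 (remaining 57 ft³)
149 ft³ → storage unit 9 (remaining 1 ft³)
46 ft³ → storage unit 8 (remaining 11 ft³)
49 ft³ → storage unit 5 (remaining 2 ft³)
16 ft³ → storage unit 6 (remaining 27 ft³)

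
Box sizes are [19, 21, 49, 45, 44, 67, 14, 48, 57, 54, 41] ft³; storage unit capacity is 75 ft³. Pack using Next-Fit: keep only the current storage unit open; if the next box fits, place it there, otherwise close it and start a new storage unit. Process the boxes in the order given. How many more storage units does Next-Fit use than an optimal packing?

Next-Fit: [19,21] [49] [45] [44] [67] [14,48] [57] [54] [41] → 9 storage units.
8 boxes exceed 37.5 ft³ (half the capacity), and no two of those can share a storage unit, so at least 8 storage units are needed.
An optimal packing achieves that bound: [67] [57,14] [54,21] [49,19] [48] [45] [44] [41] → 8 storage units.
Excess: 9 − 8 = 1.

1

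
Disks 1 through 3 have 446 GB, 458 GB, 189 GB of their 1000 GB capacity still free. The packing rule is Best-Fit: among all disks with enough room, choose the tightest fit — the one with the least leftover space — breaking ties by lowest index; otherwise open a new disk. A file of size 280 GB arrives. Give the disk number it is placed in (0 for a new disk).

1

Disks with room: disk 1 (446 GB), disk 2 (458 GB).
Tightest fit is disk 1 with 446 GB free.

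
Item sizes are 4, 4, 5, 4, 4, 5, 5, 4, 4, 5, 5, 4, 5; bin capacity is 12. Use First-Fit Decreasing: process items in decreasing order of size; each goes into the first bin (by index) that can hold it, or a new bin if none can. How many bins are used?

6

Sorted descending: 5, 5, 5, 5, 5, 5, 4, 4, 4, 4, 4, 4, 4.
5 → bin 1 (remaining 7)
5 → bin 1 (remaining 2)
5 → bin 2 (remaining 7)
5 → bin 2 (remaining 2)
5 → bin 3 (remaining 7)
5 → bin 3 (remaining 2)
4 → bin 4 (remaining 8)
4 → bin 4 (remaining 4)
4 → bin 4 (remaining 0)
4 → bin 5 (remaining 8)
4 → bin 5 (remaining 4)
4 → bin 5 (remaining 0)
4 → bin 6 (remaining 8)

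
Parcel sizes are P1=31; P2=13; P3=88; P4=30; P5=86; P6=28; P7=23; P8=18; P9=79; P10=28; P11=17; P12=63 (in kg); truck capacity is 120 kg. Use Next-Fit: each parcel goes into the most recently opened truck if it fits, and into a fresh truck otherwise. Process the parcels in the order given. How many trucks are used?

Put P1 (31 kg) in truck 1; 89 kg remain.
Put P2 (13 kg) in truck 1; 76 kg remain.
Put P3 (88 kg) in truck 2; 32 kg remain.
Put P4 (30 kg) in truck 2; 2 kg remain.
Put P5 (86 kg) in truck 3; 34 kg remain.
Put P6 (28 kg) in truck 3; 6 kg remain.
Put P7 (23 kg) in truck 4; 97 kg remain.
Put P8 (18 kg) in truck 4; 79 kg remain.
Put P9 (79 kg) in truck 4; 0 kg remain.
Put P10 (28 kg) in truck 5; 92 kg remain.
Put P11 (17 kg) in truck 5; 75 kg remain.
Put P12 (63 kg) in truck 5; 12 kg remain.

5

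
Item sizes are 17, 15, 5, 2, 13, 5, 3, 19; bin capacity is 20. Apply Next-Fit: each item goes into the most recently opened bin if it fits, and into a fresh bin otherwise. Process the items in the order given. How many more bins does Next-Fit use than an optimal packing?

1

Next-Fit: [17] [15,5] [2,13,5] [3] [19] → 5 bins.
Total size 79; any packing needs at least ⌈79/20⌉ = 4 bins.
An optimal packing achieves that bound: [19] [17,3] [15,5] [13,5,2] → 4 bins.
Excess: 5 − 4 = 1.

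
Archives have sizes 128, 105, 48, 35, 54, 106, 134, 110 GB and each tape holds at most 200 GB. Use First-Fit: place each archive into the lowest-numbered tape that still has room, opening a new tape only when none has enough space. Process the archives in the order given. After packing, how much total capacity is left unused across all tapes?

280

Put 128 GB in tape 1; 72 GB remain.
Put 105 GB in tape 2; 95 GB remain.
Put 48 GB in tape 1; 24 GB remain.
Put 35 GB in tape 2; 60 GB remain.
Put 54 GB in tape 2; 6 GB remain.
Put 106 GB in tape 3; 94 GB remain.
Put 134 GB in tape 4; 66 GB remain.
Put 110 GB in tape 5; 90 GB remain.
5 tapes × 200 GB = 1000 GB; used 720 GB; unused 280 GB.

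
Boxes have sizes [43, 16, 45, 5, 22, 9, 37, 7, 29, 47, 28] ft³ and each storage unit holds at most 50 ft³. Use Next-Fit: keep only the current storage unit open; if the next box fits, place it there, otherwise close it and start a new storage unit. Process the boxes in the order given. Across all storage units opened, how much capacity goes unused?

storage unit 1: place 43 ft³, 7 ft³ left
storage unit 2: place 16 ft³, 34 ft³ left
storage unit 3: place 45 ft³, 5 ft³ left
storage unit 3: place 5 ft³, 0 ft³ left
storage unit 4: place 22 ft³, 28 ft³ left
storage unit 4: place 9 ft³, 19 ft³ left
storage unit 5: place 37 ft³, 13 ft³ left
storage unit 5: place 7 ft³, 6 ft³ left
storage unit 6: place 29 ft³, 21 ft³ left
storage unit 7: place 47 ft³, 3 ft³ left
storage unit 8: place 28 ft³, 22 ft³ left
8 storage units × 50 ft³ = 400 ft³; used 288 ft³; unused 112 ft³.

112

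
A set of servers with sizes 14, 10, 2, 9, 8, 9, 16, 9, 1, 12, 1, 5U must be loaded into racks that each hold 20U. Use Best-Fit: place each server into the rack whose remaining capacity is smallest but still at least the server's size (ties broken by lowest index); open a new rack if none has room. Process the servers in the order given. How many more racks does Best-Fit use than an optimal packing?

Best-Fit: [14,2] [10,9,1] [8,9,1] [16] [9] [12,5] → 6 racks.
Total size 96U; any packing needs at least ⌈96/20⌉ = 5 racks.
An optimal packing achieves that bound: [16,2,1,1] [14,5] [12,8] [10,9] [9,9] → 5 racks.
Excess: 6 − 5 = 1.

1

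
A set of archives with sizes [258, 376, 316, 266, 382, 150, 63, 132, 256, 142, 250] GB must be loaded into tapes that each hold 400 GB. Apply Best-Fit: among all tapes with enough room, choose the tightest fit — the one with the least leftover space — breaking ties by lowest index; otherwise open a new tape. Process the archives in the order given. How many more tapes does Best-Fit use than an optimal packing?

Best-Fit: [258,142] [376] [316,63] [266,132] [382] [150,250] [256] → 7 tapes.
Total size 2591 GB; any packing needs at least ⌈2591/400⌉ = 7 tapes.
So 7 is already optimal.

0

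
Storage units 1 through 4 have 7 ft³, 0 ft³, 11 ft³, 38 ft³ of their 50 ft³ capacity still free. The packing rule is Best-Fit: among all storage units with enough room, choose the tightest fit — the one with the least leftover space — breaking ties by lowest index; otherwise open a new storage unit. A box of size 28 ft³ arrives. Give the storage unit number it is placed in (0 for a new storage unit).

Storage units with room: storage unit 4 (38 ft³).
Tightest fit is storage unit 4 with 38 ft³ free.

4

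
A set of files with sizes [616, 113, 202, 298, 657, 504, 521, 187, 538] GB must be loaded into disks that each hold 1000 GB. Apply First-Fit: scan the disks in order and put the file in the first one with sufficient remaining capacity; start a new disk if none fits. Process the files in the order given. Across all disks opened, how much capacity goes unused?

disk 1: place 616 GB, 384 GB left
disk 1: place 113 GB, 271 GB left
disk 1: place 202 GB, 69 GB left
disk 2: place 298 GB, 702 GB left
disk 2: place 657 GB, 45 GB left
disk 3: place 504 GB, 496 GB left
disk 4: place 521 GB, 479 GB left
disk 3: place 187 GB, 309 GB left
disk 5: place 538 GB, 462 GB left
5 disks × 1000 GB = 5000 GB; used 3636 GB; unused 1364 GB.

1364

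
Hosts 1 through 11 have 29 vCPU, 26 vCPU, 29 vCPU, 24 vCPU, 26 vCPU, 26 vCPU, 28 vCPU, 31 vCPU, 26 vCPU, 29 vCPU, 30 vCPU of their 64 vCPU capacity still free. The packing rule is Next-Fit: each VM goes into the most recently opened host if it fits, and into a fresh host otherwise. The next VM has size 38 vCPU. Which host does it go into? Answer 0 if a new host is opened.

0

Next-Fit only looks at host 11, which has 30 vCPU free.
38 vCPU does not fit, so a new host is opened.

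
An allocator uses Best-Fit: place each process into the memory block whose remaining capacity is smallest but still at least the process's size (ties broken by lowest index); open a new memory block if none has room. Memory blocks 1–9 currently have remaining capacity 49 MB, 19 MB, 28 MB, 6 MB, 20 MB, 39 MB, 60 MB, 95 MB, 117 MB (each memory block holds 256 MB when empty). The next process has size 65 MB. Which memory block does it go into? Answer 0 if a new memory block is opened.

Memory blocks with room: memory block 8 (95 MB), memory block 9 (117 MB).
Tightest fit is memory block 8 with 95 MB free.

8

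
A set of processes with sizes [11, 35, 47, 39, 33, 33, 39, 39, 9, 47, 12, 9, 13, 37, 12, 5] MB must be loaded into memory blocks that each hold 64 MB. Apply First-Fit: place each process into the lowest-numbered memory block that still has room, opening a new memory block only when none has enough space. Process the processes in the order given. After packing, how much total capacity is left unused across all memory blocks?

memory block 1: place 11 MB, 53 MB left
memory block 1: place 35 MB, 18 MB left
memory block 2: place 47 MB, 17 MB left
memory block 3: place 39 MB, 25 MB left
memory block 4: place 33 MB, 31 MB left
memory block 5: place 33 MB, 31 MB left
memory block 6: place 39 MB, 25 MB left
memory block 7: place 39 MB, 25 MB left
memory block 1: place 9 MB, 9 MB left
memory block 8: place 47 MB, 17 MB left
memory block 2: place 12 MB, 5 MB left
memory block 1: place 9 MB, 0 MB left
memory block 3: place 13 MB, 12 MB left
memory block 9: place 37 MB, 27 MB left
memory block 3: place 12 MB, 0 MB left
memory block 2: place 5 MB, 0 MB left
9 memory blocks × 64 MB = 576 MB; used 420 MB; unused 156 MB.

156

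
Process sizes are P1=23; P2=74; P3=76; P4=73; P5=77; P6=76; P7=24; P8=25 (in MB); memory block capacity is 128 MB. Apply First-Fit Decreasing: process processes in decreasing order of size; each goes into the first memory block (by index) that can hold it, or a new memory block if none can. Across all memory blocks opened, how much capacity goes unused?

Sorted descending: 77, 76, 76, 74, 73, 25, 24, 23.
Put 77 MB in memory block 1; 51 MB remain.
Put 76 MB in memory block 2; 52 MB remain.
Put 76 MB in memory block 3; 52 MB remain.
Put 74 MB in memory block 4; 54 MB remain.
Put 73 MB in memory block 5; 55 MB remain.
Put 25 MB in memory block 1; 26 MB remain.
Put 24 MB in memory block 1; 2 MB remain.
Put 23 MB in memory block 2; 29 MB remain.
5 memory blocks × 128 MB = 640 MB; used 448 MB; unused 192 MB.

192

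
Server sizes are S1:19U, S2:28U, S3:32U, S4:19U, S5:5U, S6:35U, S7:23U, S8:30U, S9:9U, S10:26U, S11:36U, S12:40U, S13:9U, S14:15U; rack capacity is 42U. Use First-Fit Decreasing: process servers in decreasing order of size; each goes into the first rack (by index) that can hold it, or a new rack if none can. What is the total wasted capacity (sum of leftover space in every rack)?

Sorted descending: 40, 36, 35, 32, 30, 28, 26, 23, 19, 19, 15, 9, 9, 5.
Put 40U in rack 1; 2U remain.
Put 36U in rack 2; 6U remain.
Put 35U in rack 3; 7U remain.
Put 32U in rack 4; 10U remain.
Put 30U in rack 5; 12U remain.
Put 28U in rack 6; 14U remain.
Put 26U in rack 7; 16U remain.
Put 23U in rack 8; 19U remain.
Put 19U in rack 8; 0U remain.
Put 19U in rack 9; 23U remain.
Put 15U in rack 7; 1U remain.
Put 9U in rack 4; 1U remain.
Put 9U in rack 5; 3U remain.
Put 5U in rack 2; 1U remain.
9 racks × 42U = 378U; used 326U; unused 52U.

52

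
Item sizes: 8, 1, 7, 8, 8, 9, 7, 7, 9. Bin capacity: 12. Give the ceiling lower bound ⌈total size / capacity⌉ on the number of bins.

Total size = 8 + 1 + 7 + 8 + 8 + 9 + 7 + 7 + 9 = 64.
⌈64 / 12⌉ = 6.

6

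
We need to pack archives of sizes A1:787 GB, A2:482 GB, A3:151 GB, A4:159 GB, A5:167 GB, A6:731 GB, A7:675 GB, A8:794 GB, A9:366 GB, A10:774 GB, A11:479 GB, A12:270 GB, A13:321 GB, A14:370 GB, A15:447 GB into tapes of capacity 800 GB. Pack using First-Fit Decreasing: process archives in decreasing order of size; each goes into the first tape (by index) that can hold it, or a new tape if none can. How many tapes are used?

10

Sorted descending: 794, 787, 774, 731, 675, 482, 479, 447, 370, 366, 321, 270, 167, 159, 151.
tape 1: place 794 GB, 6 GB left
tape 2: place 787 GB, 13 GB left
tape 3: place 774 GB, 26 GB left
tape 4: place 731 GB, 69 GB left
tape 5: place 675 GB, 125 GB left
tape 6: place 482 GB, 318 GB left
tape 7: place 479 GB, 321 GB left
tape 8: place 447 GB, 353 GB left
tape 9: place 370 GB, 430 GB left
tape 9: place 366 GB, 64 GB left
tape 7: place 321 GB, 0 GB left
tape 6: place 270 GB, 48 GB left
tape 8: place 167 GB, 186 GB left
tape 8: place 159 GB, 27 GB left
tape 10: place 151 GB, 649 GB left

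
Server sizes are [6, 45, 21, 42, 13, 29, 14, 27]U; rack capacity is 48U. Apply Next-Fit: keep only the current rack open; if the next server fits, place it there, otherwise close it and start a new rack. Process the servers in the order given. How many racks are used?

6

rack 1: place 6U, 42U left
rack 2: place 45U, 3U left
rack 3: place 21U, 27U left
rack 4: place 42U, 6U left
rack 5: place 13U, 35U left
rack 5: place 29U, 6U left
rack 6: place 14U, 34U left
rack 6: place 27U, 7U left
Final racks: [6] [45] [21] [42] [13,29] [14,27].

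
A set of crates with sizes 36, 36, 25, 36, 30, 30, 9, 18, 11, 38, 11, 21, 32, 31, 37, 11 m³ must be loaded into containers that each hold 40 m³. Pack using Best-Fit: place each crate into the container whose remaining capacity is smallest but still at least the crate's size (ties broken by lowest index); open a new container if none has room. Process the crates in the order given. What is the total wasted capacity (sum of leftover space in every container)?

68

36 m³ → container 1 (remaining 4 m³)
36 m³ → container 2 (remaining 4 m³)
25 m³ → container 3 (remaining 15 m³)
36 m³ → container 4 (remaining 4 m³)
30 m³ → container 5 (remaining 10 m³)
30 m³ → container 6 (remaining 10 m³)
9 m³ → container 5 (remaining 1 m³)
18 m³ → container 7 (remaining 22 m³)
11 m³ → container 3 (remaining 4 m³)
38 m³ → container 8 (remaining 2 m³)
11 m³ → container 7 (remaining 11 m³)
21 m³ → container 9 (remaining 19 m³)
32 m³ → container 10 (remaining 8 m³)
31 m³ → container 11 (remaining 9 m³)
37 m³ → container 12 (remaining 3 m³)
11 m³ → container 7 (remaining 0 m³)
12 containers × 40 m³ = 480 m³; used 412 m³; unused 68 m³.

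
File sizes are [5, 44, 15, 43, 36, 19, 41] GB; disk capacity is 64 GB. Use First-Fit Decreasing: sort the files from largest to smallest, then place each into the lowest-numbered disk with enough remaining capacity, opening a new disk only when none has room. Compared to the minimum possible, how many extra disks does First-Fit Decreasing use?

0

First-Fit Decreasing: [44,19] [43,15,5] [41] [36] → 4 disks.
Total size 203 GB; any packing needs at least ⌈203/64⌉ = 4 disks.
So 4 is already optimal.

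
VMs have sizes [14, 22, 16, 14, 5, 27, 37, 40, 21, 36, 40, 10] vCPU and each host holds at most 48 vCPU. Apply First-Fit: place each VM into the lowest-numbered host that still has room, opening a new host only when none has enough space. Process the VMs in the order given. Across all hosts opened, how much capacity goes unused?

host 1: place 14 vCPU, 34 vCPU left
host 1: place 22 vCPU, 12 vCPU left
host 2: place 16 vCPU, 32 vCPU left
host 2: place 14 vCPU, 18 vCPU left
host 1: place 5 vCPU, 7 vCPU left
host 3: place 27 vCPU, 21 vCPU left
host 4: place 37 vCPU, 11 vCPU left
host 5: place 40 vCPU, 8 vCPU left
host 3: place 21 vCPU, 0 vCPU left
host 6: place 36 vCPU, 12 vCPU left
host 7: place 40 vCPU, 8 vCPU left
host 2: place 10 vCPU, 8 vCPU left
7 hosts × 48 vCPU = 336 vCPU; used 282 vCPU; unused 54 vCPU.

54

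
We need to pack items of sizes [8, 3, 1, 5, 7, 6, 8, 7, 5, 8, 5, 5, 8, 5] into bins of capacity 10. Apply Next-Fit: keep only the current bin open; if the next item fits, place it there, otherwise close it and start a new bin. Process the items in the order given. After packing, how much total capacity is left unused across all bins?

bin 1: place 8, 2 left
bin 2: place 3, 7 left
bin 2: place 1, 6 left
bin 2: place 5, 1 left
bin 3: place 7, 3 left
bin 4: place 6, 4 left
bin 5: place 8, 2 left
bin 6: place 7, 3 left
bin 7: place 5, 5 left
bin 8: place 8, 2 left
bin 9: place 5, 5 left
bin 9: place 5, 0 left
bin 10: place 8, 2 left
bin 11: place 5, 5 left
11 bins × 10 = 110; used 81; unused 29.

29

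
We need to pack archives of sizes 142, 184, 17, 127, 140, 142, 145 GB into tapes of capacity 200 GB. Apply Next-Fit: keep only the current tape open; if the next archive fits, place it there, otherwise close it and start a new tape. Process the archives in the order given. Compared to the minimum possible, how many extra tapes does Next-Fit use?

0

Next-Fit: [142] [184] [17,127] [140] [142] [145] → 6 tapes.
6 archives exceed 100 GB (half the capacity), and no two of those can share a tape, so at least 6 tapes are needed.
So 6 is already optimal.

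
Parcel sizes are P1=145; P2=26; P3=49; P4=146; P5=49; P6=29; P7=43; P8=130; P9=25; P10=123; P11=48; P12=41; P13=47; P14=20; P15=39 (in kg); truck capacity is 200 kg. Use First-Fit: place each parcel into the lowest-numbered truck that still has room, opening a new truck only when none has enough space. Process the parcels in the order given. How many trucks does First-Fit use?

6

truck 1: place P1 (145 kg), 55 kg left
truck 1: place P2 (26 kg), 29 kg left
truck 2: place P3 (49 kg), 151 kg left
truck 2: place P4 (146 kg), 5 kg left
truck 3: place P5 (49 kg), 151 kg left
truck 1: place P6 (29 kg), 0 kg left
truck 3: place P7 (43 kg), 108 kg left
truck 4: place P8 (130 kg), 70 kg left
truck 3: place P9 (25 kg), 83 kg left
truck 5: place P10 (123 kg), 77 kg left
truck 3: place P11 (48 kg), 35 kg left
truck 4: place P12 (41 kg), 29 kg left
truck 5: place P13 (47 kg), 30 kg left
truck 3: place P14 (20 kg), 15 kg left
truck 6: place P15 (39 kg), 161 kg left
Final trucks: [145,26,29] [49,146] [49,43,25,48,20] [130,41] [123,47] [39].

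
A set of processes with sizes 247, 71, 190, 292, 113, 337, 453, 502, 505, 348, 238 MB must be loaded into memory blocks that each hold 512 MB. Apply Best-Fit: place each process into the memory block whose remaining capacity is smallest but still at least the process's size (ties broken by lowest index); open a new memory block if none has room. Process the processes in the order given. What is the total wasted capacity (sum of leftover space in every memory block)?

800

memory block 1: place 247 MB, 265 MB left
memory block 1: place 71 MB, 194 MB left
memory block 1: place 190 MB, 4 MB left
memory block 2: place 292 MB, 220 MB left
memory block 2: place 113 MB, 107 MB left
memory block 3: place 337 MB, 175 MB left
memory block 4: place 453 MB, 59 MB left
memory block 5: place 502 MB, 10 MB left
memory block 6: place 505 MB, 7 MB left
memory block 7: place 348 MB, 164 MB left
memory block 8: place 238 MB, 274 MB left
8 memory blocks × 512 MB = 4096 MB; used 3296 MB; unused 800 MB.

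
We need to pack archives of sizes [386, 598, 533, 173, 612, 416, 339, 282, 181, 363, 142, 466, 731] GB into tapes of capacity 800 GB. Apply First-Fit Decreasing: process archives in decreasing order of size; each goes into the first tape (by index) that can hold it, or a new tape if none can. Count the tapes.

7 tapes

Sorted descending: 731, 612, 598, 533, 466, 416, 386, 363, 339, 282, 181, 173, 142.
tape 1: place 731 GB, 69 GB left
tape 2: place 612 GB, 188 GB left
tape 3: place 598 GB, 202 GB left
tape 4: place 533 GB, 267 GB left
tape 5: place 466 GB, 334 GB left
tape 6: place 416 GB, 384 GB left
tape 7: place 386 GB, 414 GB left
tape 6: place 363 GB, 21 GB left
tape 7: place 339 GB, 75 GB left
tape 5: place 282 GB, 52 GB left
tape 2: place 181 GB, 7 GB left
tape 3: place 173 GB, 29 GB left
tape 4: place 142 GB, 125 GB left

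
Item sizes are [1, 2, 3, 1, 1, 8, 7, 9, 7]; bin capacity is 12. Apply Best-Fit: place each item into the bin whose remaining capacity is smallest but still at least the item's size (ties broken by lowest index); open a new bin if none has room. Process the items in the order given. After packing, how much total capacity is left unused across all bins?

1 → bin 1 (remaining 11)
2 → bin 1 (remaining 9)
3 → bin 1 (remaining 6)
1 → bin 1 (remaining 5)
1 → bin 1 (remaining 4)
8 → bin 2 (remaining 4)
7 → bin 3 (remaining 5)
9 → bin 4 (remaining 3)
7 → bin 5 (remaining 5)
5 bins × 12 = 60; used 39; unused 21.

21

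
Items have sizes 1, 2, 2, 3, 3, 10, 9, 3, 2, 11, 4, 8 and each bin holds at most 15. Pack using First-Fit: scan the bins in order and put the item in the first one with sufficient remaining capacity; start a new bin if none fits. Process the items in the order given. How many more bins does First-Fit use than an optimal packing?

First-Fit: [1,2,2,3,3,3] [10,2] [9,4] [11] [8] → 5 bins.
Total size 58; any packing needs at least ⌈58/15⌉ = 4 bins.
An optimal packing achieves that bound: [11,4] [10,3,2] [9,3,3] [8,2,2,1] → 4 bins.
Excess: 5 − 4 = 1.

1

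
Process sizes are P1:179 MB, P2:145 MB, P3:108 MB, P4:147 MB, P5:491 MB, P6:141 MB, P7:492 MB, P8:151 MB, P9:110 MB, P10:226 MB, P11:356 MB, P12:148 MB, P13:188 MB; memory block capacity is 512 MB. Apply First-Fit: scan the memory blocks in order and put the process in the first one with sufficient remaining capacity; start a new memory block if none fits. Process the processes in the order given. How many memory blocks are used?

7

P1 (179 MB) → memory block 1 (remaining 333 MB)
P2 (145 MB) → memory block 1 (remaining 188 MB)
P3 (108 MB) → memory block 1 (remaining 80 MB)
P4 (147 MB) → memory block 2 (remaining 365 MB)
P5 (491 MB) → memory block 3 (remaining 21 MB)
P6 (141 MB) → memory block 2 (remaining 224 MB)
P7 (492 MB) → memory block 4 (remaining 20 MB)
P8 (151 MB) → memory block 2 (remaining 73 MB)
P9 (110 MB) → memory block 5 (remaining 402 MB)
P10 (226 MB) → memory block 5 (remaining 176 MB)
P11 (356 MB) → memory block 6 (remaining 156 MB)
P12 (148 MB) → memory block 5 (remaining 28 MB)
P13 (188 MB) → memory block 7 (remaining 324 MB)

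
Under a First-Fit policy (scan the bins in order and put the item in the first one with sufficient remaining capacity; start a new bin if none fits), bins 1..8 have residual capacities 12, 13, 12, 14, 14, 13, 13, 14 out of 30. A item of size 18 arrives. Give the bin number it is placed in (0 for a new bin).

0

No bin has ≥ 18 free, so a new bin is opened.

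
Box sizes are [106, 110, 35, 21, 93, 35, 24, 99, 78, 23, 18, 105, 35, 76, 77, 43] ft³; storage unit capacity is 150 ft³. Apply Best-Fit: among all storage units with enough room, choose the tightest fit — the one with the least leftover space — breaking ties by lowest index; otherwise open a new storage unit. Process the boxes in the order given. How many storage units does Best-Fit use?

8

Put 106 ft³ in storage unit 1; 44 ft³ remain.
Put 110 ft³ in storage unit 2; 40 ft³ remain.
Put 35 ft³ in storage unit 2; 5 ft³ remain.
Put 21 ft³ in storage unit 1; 23 ft³ remain.
Put 93 ft³ in storage unit 3; 57 ft³ remain.
Put 35 ft³ in storage unit 3; 22 ft³ remain.
Put 24 ft³ in storage unit 4; 126 ft³ remain.
Put 99 ft³ in storage unit 4; 27 ft³ remain.
Put 78 ft³ in storage unit 5; 72 ft³ remain.
Put 23 ft³ in storage unit 1; 0 ft³ remain.
Put 18 ft³ in storage unit 3; 4 ft³ remain.
Put 105 ft³ in storage unit 6; 45 ft³ remain.
Put 35 ft³ in storage unit 6; 10 ft³ remain.
Put 76 ft³ in storage unit 7; 74 ft³ remain.
Put 77 ft³ in storage unit 8; 73 ft³ remain.
Put 43 ft³ in storage unit 5; 29 ft³ remain.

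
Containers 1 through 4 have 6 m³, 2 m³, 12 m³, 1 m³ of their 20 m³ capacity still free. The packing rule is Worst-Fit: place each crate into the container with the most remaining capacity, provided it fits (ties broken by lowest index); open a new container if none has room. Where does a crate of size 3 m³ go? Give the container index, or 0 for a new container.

Containers with room: container 1 (6 m³), container 3 (12 m³).
Most room is container 3 with 12 m³ free.

3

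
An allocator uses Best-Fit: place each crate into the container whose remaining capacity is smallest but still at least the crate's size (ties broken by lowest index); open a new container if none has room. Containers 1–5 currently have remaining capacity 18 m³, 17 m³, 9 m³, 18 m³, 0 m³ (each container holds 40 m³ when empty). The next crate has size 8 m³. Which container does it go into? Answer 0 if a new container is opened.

Containers with room: container 1 (18 m³), container 2 (17 m³), container 3 (9 m³), container 4 (18 m³).
Tightest fit is container 3 with 9 m³ free.

3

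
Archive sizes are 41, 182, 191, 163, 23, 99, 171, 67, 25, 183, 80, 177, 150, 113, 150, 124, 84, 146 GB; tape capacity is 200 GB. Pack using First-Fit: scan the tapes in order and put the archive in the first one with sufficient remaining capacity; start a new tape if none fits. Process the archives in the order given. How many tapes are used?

tape 1: place 41 GB, 159 GB left
tape 2: place 182 GB, 18 GB left
tape 3: place 191 GB, 9 GB left
tape 4: place 163 GB, 37 GB left
tape 1: place 23 GB, 136 GB left
tape 1: place 99 GB, 37 GB left
tape 5: place 171 GB, 29 GB left
tape 6: place 67 GB, 133 GB left
tape 1: place 25 GB, 12 GB left
tape 7: place 183 GB, 17 GB left
tape 6: place 80 GB, 53 GB left
tape 8: place 177 GB, 23 GB left
tape 9: place 150 GB, 50 GB left
tape 10: place 113 GB, 87 GB left
tape 11: place 150 GB, 50 GB left
tape 12: place 124 GB, 76 GB left
tape 10: place 84 GB, 3 GB left
tape 13: place 146 GB, 54 GB left

13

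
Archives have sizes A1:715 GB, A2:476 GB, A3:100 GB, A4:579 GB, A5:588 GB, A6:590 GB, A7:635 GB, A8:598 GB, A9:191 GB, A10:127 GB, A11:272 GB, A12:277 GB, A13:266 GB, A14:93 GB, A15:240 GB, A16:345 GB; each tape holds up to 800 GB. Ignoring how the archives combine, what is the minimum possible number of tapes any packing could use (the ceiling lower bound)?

Total size = 715 + 476 + 100 + 579 + 588 + 590 + 635 + 598 + 191 + 127 + 272 + 277 + 266 + 93 + 240 + 345 = 6092 GB.
⌈6092 / 800⌉ = 8.

8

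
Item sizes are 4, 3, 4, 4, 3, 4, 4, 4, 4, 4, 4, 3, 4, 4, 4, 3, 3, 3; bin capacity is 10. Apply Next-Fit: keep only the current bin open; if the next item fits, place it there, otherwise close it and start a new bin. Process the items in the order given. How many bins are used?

Put 4 in bin 1; 6 remain.
Put 3 in bin 1; 3 remain.
Put 4 in bin 2; 6 remain.
Put 4 in bin 2; 2 remain.
Put 3 in bin 3; 7 remain.
Put 4 in bin 3; 3 remain.
Put 4 in bin 4; 6 remain.
Put 4 in bin 4; 2 remain.
Put 4 in bin 5; 6 remain.
Put 4 in bin 5; 2 remain.
Put 4 in bin 6; 6 remain.
Put 3 in bin 6; 3 remain.
Put 4 in bin 7; 6 remain.
Put 4 in bin 7; 2 remain.
Put 4 in bin 8; 6 remain.
Put 3 in bin 8; 3 remain.
Put 3 in bin 8; 0 remain.
Put 3 in bin 9; 7 remain.
Final bins: [4,3] [4,4] [3,4] [4,4] [4,4] [4,3] [4,4] [4,3,3] [3].

9 bins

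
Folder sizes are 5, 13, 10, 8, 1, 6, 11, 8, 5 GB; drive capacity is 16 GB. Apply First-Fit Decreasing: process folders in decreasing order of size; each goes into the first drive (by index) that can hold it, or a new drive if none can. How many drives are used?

Sorted descending: 13, 11, 10, 8, 8, 6, 5, 5, 1.
drive 1: place 13 GB, 3 GB left
drive 2: place 11 GB, 5 GB left
drive 3: place 10 GB, 6 GB left
drive 4: place 8 GB, 8 GB left
drive 4: place 8 GB, 0 GB left
drive 3: place 6 GB, 0 GB left
drive 2: place 5 GB, 0 GB left
drive 5: place 5 GB, 11 GB left
drive 1: place 1 GB, 2 GB left
Final drives: [13,1] [11,5] [10,6] [8,8] [5].

5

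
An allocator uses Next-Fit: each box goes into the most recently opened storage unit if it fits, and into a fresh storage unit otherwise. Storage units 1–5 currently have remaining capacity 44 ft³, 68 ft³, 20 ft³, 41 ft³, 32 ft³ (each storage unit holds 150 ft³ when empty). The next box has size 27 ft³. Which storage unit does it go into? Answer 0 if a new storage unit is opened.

Next-Fit only looks at storage unit 5, which has 32 ft³ free.
27 ft³ fits there.

5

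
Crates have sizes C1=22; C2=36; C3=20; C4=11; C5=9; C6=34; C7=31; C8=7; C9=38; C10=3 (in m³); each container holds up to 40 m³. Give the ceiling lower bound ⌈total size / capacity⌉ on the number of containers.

6 containers

Total size = 22 + 36 + 20 + 11 + 9 + 34 + 31 + 7 + 38 + 3 = 211 m³.
⌈211 / 40⌉ = 6.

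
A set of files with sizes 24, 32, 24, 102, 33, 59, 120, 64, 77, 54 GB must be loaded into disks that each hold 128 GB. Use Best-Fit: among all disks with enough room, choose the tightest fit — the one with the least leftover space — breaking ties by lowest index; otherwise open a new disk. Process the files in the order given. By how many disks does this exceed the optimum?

Best-Fit: [24,32,24,33] [102] [59,64] [120] [77] [54] → 6 disks.
Total size 589 GB; any packing needs at least ⌈589/128⌉ = 5 disks.
An optimal packing achieves that bound: [120] [102,24] [77,33] [64,59] [54,32,24] → 5 disks.
Excess: 6 − 5 = 1.

1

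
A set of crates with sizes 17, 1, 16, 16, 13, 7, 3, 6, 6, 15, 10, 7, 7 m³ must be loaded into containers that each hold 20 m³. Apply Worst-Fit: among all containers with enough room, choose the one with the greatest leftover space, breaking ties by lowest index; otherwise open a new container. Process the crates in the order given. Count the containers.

7

container 1: place 17 m³, 3 m³ left
container 1: place 1 m³, 2 m³ left
container 2: place 16 m³, 4 m³ left
container 3: place 16 m³, 4 m³ left
container 4: place 13 m³, 7 m³ left
container 4: place 7 m³, 0 m³ left
container 2: place 3 m³, 1 m³ left
container 5: place 6 m³, 14 m³ left
container 5: place 6 m³, 8 m³ left
container 6: place 15 m³, 5 m³ left
container 7: place 10 m³, 10 m³ left
container 7: place 7 m³, 3 m³ left
container 5: place 7 m³, 1 m³ left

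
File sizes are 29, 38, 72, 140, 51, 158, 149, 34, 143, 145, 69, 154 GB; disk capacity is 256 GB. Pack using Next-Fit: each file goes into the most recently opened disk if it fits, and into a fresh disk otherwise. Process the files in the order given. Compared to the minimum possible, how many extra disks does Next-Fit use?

1

Next-Fit: [29,38,72] [140,51] [158] [149,34] [143] [145,69] [154] → 7 disks.
6 files exceed 128 GB (half the capacity), and no two of those can share a disk, so at least 6 disks are needed.
An optimal packing achieves that bound: [158,72] [154,69,29] [149,51,38] [145,34] [143] [140] → 6 disks.
Excess: 7 − 6 = 1.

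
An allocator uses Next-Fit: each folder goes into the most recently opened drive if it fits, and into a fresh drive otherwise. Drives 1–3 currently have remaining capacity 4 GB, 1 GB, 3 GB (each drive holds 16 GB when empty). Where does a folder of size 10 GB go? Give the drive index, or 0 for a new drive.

0

Next-Fit only looks at drive 3, which has 3 GB free.
10 GB does not fit, so a new drive is opened.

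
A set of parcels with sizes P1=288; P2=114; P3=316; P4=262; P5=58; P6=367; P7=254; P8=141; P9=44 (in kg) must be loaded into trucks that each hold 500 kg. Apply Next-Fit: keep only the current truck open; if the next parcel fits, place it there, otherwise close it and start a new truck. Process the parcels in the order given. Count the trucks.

P1 (288 kg) → truck 1 (remaining 212 kg)
P2 (114 kg) → truck 1 (remaining 98 kg)
P3 (316 kg) → truck 2 (remaining 184 kg)
P4 (262 kg) → truck 3 (remaining 238 kg)
P5 (58 kg) → truck 3 (remaining 180 kg)
P6 (367 kg) → truck 4 (remaining 133 kg)
P7 (254 kg) → truck 5 (remaining 246 kg)
P8 (141 kg) → truck 5 (remaining 105 kg)
P9 (44 kg) → truck 5 (remaining 61 kg)

5 trucks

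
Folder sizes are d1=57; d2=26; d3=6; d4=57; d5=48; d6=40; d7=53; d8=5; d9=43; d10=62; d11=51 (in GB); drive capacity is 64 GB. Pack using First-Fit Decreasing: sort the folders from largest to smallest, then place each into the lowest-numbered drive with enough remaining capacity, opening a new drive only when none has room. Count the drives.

9

Sorted descending: 62, 57, 57, 53, 51, 48, 43, 40, 26, 6, 5.
62 GB → drive 1 (remaining 2 GB)
57 GB → drive 2 (remaining 7 GB)
57 GB → drive 3 (remaining 7 GB)
53 GB → drive 4 (remaining 11 GB)
51 GB → drive 5 (remaining 13 GB)
48 GB → drive 6 (remaining 16 GB)
43 GB → drive 7 (remaining 21 GB)
40 GB → drive 8 (remaining 24 GB)
26 GB → drive 9 (remaining 38 GB)
6 GB → drive 2 (remaining 1 GB)
5 GB → drive 3 (remaining 2 GB)
Final drives: [62] [57,6] [57,5] [53] [51] [48] [43] [40] [26].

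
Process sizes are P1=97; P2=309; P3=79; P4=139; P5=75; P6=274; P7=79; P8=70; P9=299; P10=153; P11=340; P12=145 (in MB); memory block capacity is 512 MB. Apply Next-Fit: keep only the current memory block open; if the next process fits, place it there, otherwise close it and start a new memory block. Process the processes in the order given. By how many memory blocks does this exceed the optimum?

0

Next-Fit: [97,309,79] [139,75,274] [79,70,299] [153,340] [145] → 5 memory blocks.
Total size 2059 MB; any packing needs at least ⌈2059/512⌉ = 5 memory blocks.
So 5 is already optimal.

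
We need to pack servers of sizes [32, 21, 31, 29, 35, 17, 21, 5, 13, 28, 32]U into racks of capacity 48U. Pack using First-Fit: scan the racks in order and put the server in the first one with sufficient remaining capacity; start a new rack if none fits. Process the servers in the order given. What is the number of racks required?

Put 32U in rack 1; 16U remain.
Put 21U in rack 2; 27U remain.
Put 31U in rack 3; 17U remain.
Put 29U in rack 4; 19U remain.
Put 35U in rack 5; 13U remain.
Put 17U in rack 2; 10U remain.
Put 21U in rack 6; 27U remain.
Put 5U in rack 1; 11U remain.
Put 13U in rack 3; 4U remain.
Put 28U in rack 7; 20U remain.
Put 32U in rack 8; 16U remain.
Final racks: [32,5] [21,17] [31,13] [29] [35] [21] [28] [32].

8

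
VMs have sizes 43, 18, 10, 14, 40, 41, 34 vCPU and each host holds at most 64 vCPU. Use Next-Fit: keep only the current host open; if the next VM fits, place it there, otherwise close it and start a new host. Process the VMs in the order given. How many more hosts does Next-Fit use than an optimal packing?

Next-Fit: [43,18] [10,14,40] [41] [34] → 4 hosts.
Total size 200 vCPU; any packing needs at least ⌈200/64⌉ = 4 hosts.
So 4 is already optimal.

0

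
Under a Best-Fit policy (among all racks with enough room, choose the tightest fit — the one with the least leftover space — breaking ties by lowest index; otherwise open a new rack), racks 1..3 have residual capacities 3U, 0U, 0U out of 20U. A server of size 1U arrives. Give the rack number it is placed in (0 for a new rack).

1

Racks with room: rack 1 (3U).
Tightest fit is rack 1 with 3U free.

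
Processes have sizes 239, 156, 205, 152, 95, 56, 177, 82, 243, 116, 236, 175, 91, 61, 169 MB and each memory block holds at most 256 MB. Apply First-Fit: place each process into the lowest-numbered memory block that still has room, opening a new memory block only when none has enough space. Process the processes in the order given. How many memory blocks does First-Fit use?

11

Put 239 MB in memory block 1; 17 MB remain.
Put 156 MB in memory block 2; 100 MB remain.
Put 205 MB in memory block 3; 51 MB remain.
Put 152 MB in memory block 4; 104 MB remain.
Put 95 MB in memory block 2; 5 MB remain.
Put 56 MB in memory block 4; 48 MB remain.
Put 177 MB in memory block 5; 79 MB remain.
Put 82 MB in memory block 6; 174 MB remain.
Put 243 MB in memory block 7; 13 MB remain.
Put 116 MB in memory block 6; 58 MB remain.
Put 236 MB in memory block 8; 20 MB remain.
Put 175 MB in memory block 9; 81 MB remain.
Put 91 MB in memory block 10; 165 MB remain.
Put 61 MB in memory block 5; 18 MB remain.
Put 169 MB in memory block 11; 87 MB remain.
Final memory blocks: [239] [156,95] [205] [152,56] [177,61] [82,116] [243] [236] [175] [91] [169].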